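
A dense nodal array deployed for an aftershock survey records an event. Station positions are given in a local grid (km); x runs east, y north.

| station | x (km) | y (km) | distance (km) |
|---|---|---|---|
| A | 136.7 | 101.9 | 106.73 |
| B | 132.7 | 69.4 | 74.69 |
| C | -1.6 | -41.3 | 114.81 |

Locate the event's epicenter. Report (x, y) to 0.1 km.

105.6 km east, -0.2 km north

Circle about each station: (x − 136.7)² + (y − 101.9)² = 106.73²; (x − 132.7)² + (y − 69.4)² = 74.69²; (x + 1.6)² + (y + 41.3)² = 114.81².
Subtracting the A equation from the B and C equations removes the quadratic terms:
-8.0 x − 65.0 y = -832.15
-276.6 x − 286.4 y = -29152.29
Solving the 2×2 system: x ≈ 105.6, y ≈ -0.2 km.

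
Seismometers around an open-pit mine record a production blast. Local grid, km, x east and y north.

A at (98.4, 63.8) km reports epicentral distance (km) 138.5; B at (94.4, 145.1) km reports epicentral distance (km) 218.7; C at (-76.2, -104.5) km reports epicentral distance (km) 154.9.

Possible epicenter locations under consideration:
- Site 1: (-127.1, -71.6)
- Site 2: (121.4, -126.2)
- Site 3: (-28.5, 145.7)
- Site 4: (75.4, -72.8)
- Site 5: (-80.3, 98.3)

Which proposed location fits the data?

For each candidate, compare |candidate − station| to the reported distance:
Site 1: residuals A 124.5, B 91.2, C 94.3 → max 124.5 km
Site 2: residuals A 52.9, B 53.9, C 43.9 → max 53.9 km
Site 3: residuals A 12.5, B 95.8, C 99.8 → max 99.8 km
Site 4: residuals A 0.0, B 0.0, C 0.0 → max 0.0 km
Site 5: residuals A 43.5, B 37.8, C 47.9 → max 47.9 km
Only Site 4 has all residuals ≈ 0.

Site 4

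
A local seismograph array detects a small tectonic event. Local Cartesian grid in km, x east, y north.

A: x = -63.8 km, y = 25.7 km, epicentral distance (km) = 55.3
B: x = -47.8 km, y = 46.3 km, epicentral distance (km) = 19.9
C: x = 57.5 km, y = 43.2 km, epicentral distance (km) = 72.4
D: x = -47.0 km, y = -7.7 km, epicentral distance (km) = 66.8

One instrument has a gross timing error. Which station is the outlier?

B

Solve using three stations at a time. Using A, C, D (subtract circle equations pairwise → linear system) gives (x, y) ≈ (-14.5, 50.6).
Distances from that point to each station vs reported:
  A: calculated 55.2 vs reported 55.3 → residual 0.1 km
  B: calculated 33.6 vs reported 19.9 → residual 13.7 km
  C: calculated 72.4 vs reported 72.4 → residual 0.0 km
  D: calculated 66.8 vs reported 66.8 → residual 0.0 km
A, C, D are mutually consistent (residuals ≈ 0); B is off by 13.7 km.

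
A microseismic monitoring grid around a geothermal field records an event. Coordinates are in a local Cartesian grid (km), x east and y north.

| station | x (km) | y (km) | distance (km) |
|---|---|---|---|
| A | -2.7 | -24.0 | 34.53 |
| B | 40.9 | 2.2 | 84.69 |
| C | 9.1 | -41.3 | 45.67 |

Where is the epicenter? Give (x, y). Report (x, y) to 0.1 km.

(-35.9, -33.5)

Circle about each station: (x + 2.7)² + (y + 24.0)² = 34.53²; (x − 40.9)² + (y − 2.2)² = 84.69²; (x − 9.1)² + (y + 41.3)² = 45.67².
Subtracting the A equation from the B and C equations removes the quadratic terms:
87.2 x + 52.4 y = -4885.72
23.6 x − 34.6 y = 311.78
Solving the 2×2 system: x ≈ -35.9, y ≈ -33.5 km.
Check against A (with the unrounded x, y): √((x + 2.7)²+(y + 24.0)²) = 34.53 ≈ 34.53 km. ✓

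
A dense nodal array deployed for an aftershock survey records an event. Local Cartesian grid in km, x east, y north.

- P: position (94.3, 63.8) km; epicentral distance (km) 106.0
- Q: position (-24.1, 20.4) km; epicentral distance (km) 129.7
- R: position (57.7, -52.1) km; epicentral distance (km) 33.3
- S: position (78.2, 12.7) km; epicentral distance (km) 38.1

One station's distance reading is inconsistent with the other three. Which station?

Solve using three stations at a time. Using P, Q, R (subtract circle equations pairwise → linear system) gives (x, y) ≈ (89.6, -42.1).
Distances from that point to each station vs reported:
  P: calculated 106.0 vs reported 106.0 → residual 0.0 km
  Q: calculated 129.7 vs reported 129.7 → residual 0.0 km
  R: calculated 33.4 vs reported 33.3 → residual 0.1 km
  S: calculated 56.0 vs reported 38.1 → residual 17.9 km
P, Q, R are mutually consistent (residuals ≈ 0); S is off by 17.9 km.

S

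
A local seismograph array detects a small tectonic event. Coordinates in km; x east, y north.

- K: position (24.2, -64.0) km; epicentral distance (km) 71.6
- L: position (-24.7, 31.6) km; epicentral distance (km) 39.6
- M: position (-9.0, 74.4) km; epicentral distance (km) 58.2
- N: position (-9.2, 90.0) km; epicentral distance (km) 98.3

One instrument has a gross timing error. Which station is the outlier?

M

Solve using three stations at a time. Using K, L, N (subtract circle equations pairwise → linear system) gives (x, y) ≈ (-20.0, -7.7).
Distances from that point to each station vs reported:
  K: calculated 71.6 vs reported 71.6 → residual 0.0 km
  L: calculated 39.6 vs reported 39.6 → residual 0.0 km
  M: calculated 82.8 vs reported 58.2 → residual 24.6 km
  N: calculated 98.3 vs reported 98.3 → residual 0.0 km
K, L, N are mutually consistent (residuals ≈ 0); M is off by 24.6 km.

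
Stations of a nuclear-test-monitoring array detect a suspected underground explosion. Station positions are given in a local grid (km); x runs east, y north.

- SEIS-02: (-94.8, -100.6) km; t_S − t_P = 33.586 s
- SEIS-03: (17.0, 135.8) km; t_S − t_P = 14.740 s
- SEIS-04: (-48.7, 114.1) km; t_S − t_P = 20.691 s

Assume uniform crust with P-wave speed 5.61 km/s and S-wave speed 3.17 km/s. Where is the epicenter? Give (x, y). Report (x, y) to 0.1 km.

Distance from S−P lag: d = Δt · v_P v_S / (v_P − v_S) = Δt · (5.61·3.17)/(5.61−3.17) ≈ 7.2884·Δt.
So d_SEIS-02 = 244.79, d_SEIS-03 = 107.43, d_SEIS-04 = 150.80 km.
Circle about each station: (x + 94.8)² + (y + 100.6)² = 244.79²; (x − 17.0)² + (y − 135.8)² = 107.43²; (x + 48.7)² + (y − 114.1)² = 150.80².
Subtracting the SEIS-02 equation from the SEIS-03 and SEIS-04 equations removes the quadratic terms:
223.6 x + 472.8 y = 48004.18
92.2 x + 429.4 y = 33464.60
Solving the 2×2 system: x ≈ 91.4, y ≈ 58.3 km.

91.4 km east, 58.3 km north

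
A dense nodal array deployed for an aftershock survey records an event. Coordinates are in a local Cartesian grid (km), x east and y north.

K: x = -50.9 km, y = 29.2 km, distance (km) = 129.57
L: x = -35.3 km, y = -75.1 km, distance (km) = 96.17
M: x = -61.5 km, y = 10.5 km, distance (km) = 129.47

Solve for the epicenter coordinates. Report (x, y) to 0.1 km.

Circle about each station: (x + 50.9)² + (y − 29.2)² = 129.57²; (x + 35.3)² + (y + 75.1)² = 96.17²; (x + 61.5)² + (y − 10.5)² = 129.47².
Subtracting the K equation from the L and M equations removes the quadratic terms:
31.2 x − 208.6 y = 10982.37
-21.2 x − 37.4 y = 474.95
Solving the 2×2 system: x ≈ 55.8, y ≈ -44.3 km.

x ≈ 55.8 km, y ≈ -44.3 km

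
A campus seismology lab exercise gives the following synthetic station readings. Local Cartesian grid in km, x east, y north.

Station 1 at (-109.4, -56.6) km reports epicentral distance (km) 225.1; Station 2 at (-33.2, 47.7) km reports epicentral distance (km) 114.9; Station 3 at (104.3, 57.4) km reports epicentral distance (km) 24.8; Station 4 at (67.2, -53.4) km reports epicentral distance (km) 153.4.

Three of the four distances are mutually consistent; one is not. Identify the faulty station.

Station 4

Solve using three stations at a time. Using Station 1, Station 2, Station 3 (subtract circle equations pairwise → linear system) gives (x, y) ≈ (80.5, 64.3).
Distances from that point to each station vs reported:
  Station 1: calculated 225.1 vs reported 225.1 → residual 0.0 km
  Station 2: calculated 114.9 vs reported 114.9 → residual 0.0 km
  Station 3: calculated 24.8 vs reported 24.8 → residual 0.0 km
  Station 4: calculated 118.4 vs reported 153.4 → residual 35.0 km
Station 1, Station 2, Station 3 are mutually consistent (residuals ≈ 0); Station 4 is off by 35.0 km.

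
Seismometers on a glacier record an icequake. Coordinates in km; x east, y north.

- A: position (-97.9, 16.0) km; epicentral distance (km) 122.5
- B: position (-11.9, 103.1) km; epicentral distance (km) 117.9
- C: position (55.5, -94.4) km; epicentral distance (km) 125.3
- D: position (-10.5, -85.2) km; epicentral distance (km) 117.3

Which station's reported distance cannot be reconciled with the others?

B

Solve using three stations at a time. Using A, C, D (subtract circle equations pairwise → linear system) gives (x, y) ≈ (24.1, 26.8).
Distances from that point to each station vs reported:
  A: calculated 122.4 vs reported 122.5 → residual 0.1 km
  B: calculated 84.3 vs reported 117.9 → residual 33.6 km
  C: calculated 125.2 vs reported 125.3 → residual 0.1 km
  D: calculated 117.2 vs reported 117.3 → residual 0.1 km
A, C, D are mutually consistent (residuals ≈ 0); B is off by 33.6 km.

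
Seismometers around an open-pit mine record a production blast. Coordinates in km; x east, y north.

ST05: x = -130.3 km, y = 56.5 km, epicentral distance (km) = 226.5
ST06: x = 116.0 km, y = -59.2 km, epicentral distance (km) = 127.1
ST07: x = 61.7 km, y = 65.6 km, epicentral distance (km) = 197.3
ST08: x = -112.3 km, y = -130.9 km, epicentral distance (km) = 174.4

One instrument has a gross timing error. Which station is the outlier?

Solve using three stations at a time. Using ST05, ST06, ST07 (subtract circle equations pairwise → linear system) gives (x, y) ≈ (6.7, -123.8).
Distances from that point to each station vs reported:
  ST05: calculated 226.4 vs reported 226.5 → residual 0.1 km
  ST06: calculated 127.0 vs reported 127.1 → residual 0.1 km
  ST07: calculated 197.2 vs reported 197.3 → residual 0.1 km
  ST08: calculated 119.2 vs reported 174.4 → residual 55.2 km
ST05, ST06, ST07 are mutually consistent (residuals ≈ 0); ST08 is off by 55.2 km.

ST08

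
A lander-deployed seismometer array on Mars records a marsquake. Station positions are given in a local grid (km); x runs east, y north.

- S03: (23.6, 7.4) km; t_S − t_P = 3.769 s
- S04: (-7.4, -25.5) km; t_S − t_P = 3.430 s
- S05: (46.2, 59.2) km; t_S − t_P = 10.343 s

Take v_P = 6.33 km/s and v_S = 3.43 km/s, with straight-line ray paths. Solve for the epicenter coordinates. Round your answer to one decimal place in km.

(-3.6, -0.1)

Distance from S−P lag: d = Δt · v_P v_S / (v_P − v_S) = Δt · (6.33·3.43)/(6.33−3.43) ≈ 7.4869·Δt.
So d_S03 = 28.22, d_S04 = 25.68, d_S05 = 77.44 km.
Circle about each station: (x − 23.6)² + (y − 7.4)² = 28.22²; (x + 7.4)² + (y + 25.5)² = 25.68²; (x − 46.2)² + (y − 59.2)² = 77.44².
Subtracting the S03 equation from the S04 and S05 equations removes the quadratic terms:
-62.0 x − 65.8 y = 230.20
45.2 x + 103.6 y = -173.23
Solving the 2×2 system: x ≈ -3.6, y ≈ -0.1 km.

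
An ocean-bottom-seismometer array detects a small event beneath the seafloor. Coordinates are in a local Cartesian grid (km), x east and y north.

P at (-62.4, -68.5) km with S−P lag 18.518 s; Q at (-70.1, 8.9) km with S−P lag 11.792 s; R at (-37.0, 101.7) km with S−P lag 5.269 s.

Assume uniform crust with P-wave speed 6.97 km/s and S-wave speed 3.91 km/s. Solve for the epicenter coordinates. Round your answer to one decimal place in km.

x ≈ 5.5 km, y ≈ 81.8 km

Distance from S−P lag: d = Δt · v_P v_S / (v_P − v_S) = Δt · (6.97·3.91)/(6.97−3.91) ≈ 8.9061·Δt.
So d_P = 164.92, d_Q = 105.02, d_R = 46.93 km.
Circle about each station: (x + 62.4)² + (y + 68.5)² = 164.92²; (x + 70.1)² + (y − 8.9)² = 105.02²; (x + 37.0)² + (y − 101.7)² = 46.93².
Subtracting pairs of circle equations eliminates x²+y² and gives linear equations (the radical axes):
-15.4 x + 154.8 y = 12576.62
50.8 x + 340.4 y = 28122.06
Solving the 2×2 system: x ≈ 5.5, y ≈ 81.8 km.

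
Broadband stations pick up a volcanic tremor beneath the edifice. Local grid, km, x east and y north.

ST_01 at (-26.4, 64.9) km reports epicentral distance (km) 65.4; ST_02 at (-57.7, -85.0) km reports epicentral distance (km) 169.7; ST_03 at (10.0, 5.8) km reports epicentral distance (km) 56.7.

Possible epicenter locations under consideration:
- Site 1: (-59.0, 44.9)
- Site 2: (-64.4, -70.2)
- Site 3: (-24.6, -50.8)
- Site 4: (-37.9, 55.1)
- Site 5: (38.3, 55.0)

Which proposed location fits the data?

For each candidate, compare |candidate − station| to the reported distance:
Site 1: residuals ST_01 27.2, ST_02 39.8, ST_03 22.6 → max 39.8 km
Site 2: residuals ST_01 74.9, ST_02 153.5, ST_03 49.7 → max 153.5 km
Site 3: residuals ST_01 50.3, ST_02 122.1, ST_03 9.6 → max 122.1 km
Site 4: residuals ST_01 50.3, ST_02 28.2, ST_03 12.0 → max 50.3 km
Site 5: residuals ST_01 0.1, ST_02 0.1, ST_03 0.1 → max 0.1 km
Only Site 5 has all residuals ≈ 0.

Site 5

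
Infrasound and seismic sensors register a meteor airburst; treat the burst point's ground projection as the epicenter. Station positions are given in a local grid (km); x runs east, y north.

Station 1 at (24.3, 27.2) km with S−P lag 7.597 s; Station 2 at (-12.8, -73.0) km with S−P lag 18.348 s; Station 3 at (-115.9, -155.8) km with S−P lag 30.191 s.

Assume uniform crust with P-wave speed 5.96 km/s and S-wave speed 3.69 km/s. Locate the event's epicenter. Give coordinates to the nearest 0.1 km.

x ≈ 24.5 km, y ≈ 100.8 km

Distance from S−P lag: d = Δt · v_P v_S / (v_P − v_S) = Δt · (5.96·3.69)/(5.96−3.69) ≈ 9.6883·Δt.
So d_Station 1 = 73.60, d_Station 2 = 177.76, d_Station 3 = 292.50 km.
Circle about each station: (x − 24.3)² + (y − 27.2)² = 73.60²; (x + 12.8)² + (y + 73.0)² = 177.76²; (x + 115.9)² + (y + 155.8)² = 292.50².
Subtracting pairs of circle equations eliminates x²+y² and gives linear equations (the radical axes):
-74.2 x − 200.4 y = -22019.15
-280.4 x − 366.0 y = -43763.17
Solving the 2×2 system: x ≈ 24.5, y ≈ 100.8 km.
Check against Station 1 (with the unrounded x, y): √((x − 24.3)²+(y − 27.2)²) = 73.61 ≈ 73.60 km. ✓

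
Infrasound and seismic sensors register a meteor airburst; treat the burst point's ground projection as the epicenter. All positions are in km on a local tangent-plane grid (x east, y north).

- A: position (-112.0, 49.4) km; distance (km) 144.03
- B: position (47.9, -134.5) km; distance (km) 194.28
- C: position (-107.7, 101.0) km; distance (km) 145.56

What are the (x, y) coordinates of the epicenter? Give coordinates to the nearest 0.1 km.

Circle about each station: (x + 112.0)² + (y − 49.4)² = 144.03²; (x − 47.9)² + (y + 134.5)² = 194.28²; (x + 107.7)² + (y − 101.0)² = 145.56².
Subtracting the A equation from the B and C equations removes the quadratic terms:
319.8 x − 367.8 y = -11599.78
8.6 x + 103.2 y = 6372.86
Solving the 2×2 system: x ≈ 31.7, y ≈ 59.1 km.

(31.7, 59.1)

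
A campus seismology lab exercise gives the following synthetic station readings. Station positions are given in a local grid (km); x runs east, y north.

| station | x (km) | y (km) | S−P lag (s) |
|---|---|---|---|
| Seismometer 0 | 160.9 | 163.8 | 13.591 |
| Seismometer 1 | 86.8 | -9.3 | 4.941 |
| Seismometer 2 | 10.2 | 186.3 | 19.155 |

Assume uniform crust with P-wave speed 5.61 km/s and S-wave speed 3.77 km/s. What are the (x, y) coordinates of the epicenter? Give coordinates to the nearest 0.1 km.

(140.6, 8.9)

Distance from S−P lag: d = Δt · v_P v_S / (v_P − v_S) = Δt · (5.61·3.77)/(5.61−3.77) ≈ 11.4944·Δt.
So d_Seismometer 0 = 156.22, d_Seismometer 1 = 56.79, d_Seismometer 2 = 220.18 km.
Circle about each station: (x − 160.9)² + (y − 163.8)² = 156.22²; (x − 86.8)² + (y + 9.3)² = 56.79²; (x − 10.2)² + (y − 186.3)² = 220.18².
Subtracting the Seismometer 0 equation from the Seismometer 1 and Seismometer 2 equations removes the quadratic terms:
-148.2 x − 346.2 y = -23918.94
-301.4 x + 45.0 y = -41982.06
Solving the 2×2 system: x ≈ 140.6, y ≈ 8.9 km.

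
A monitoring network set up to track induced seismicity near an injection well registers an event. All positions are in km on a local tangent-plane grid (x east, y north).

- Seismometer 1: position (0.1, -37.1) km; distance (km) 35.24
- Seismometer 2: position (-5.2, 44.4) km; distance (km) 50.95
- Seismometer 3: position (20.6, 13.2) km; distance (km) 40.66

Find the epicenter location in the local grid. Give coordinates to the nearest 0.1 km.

(-15.5, -5.5)

Circle about each station: (x − 0.1)² + (y + 37.1)² = 35.24²; (x + 5.2)² + (y − 44.4)² = 50.95²; (x − 20.6)² + (y − 13.2)² = 40.66².
Subtracting the Seismometer 1 equation from the Seismometer 2 and Seismometer 3 equations removes the quadratic terms:
-10.6 x + 163.0 y = -732.06
41.0 x + 100.6 y = -1189.20
Solving the 2×2 system: x ≈ -15.5, y ≈ -5.5 km.
Check against Seismometer 1 (with the unrounded x, y): √((x − 0.1)²+(y + 37.1)²) = 35.25 ≈ 35.24 km. ✓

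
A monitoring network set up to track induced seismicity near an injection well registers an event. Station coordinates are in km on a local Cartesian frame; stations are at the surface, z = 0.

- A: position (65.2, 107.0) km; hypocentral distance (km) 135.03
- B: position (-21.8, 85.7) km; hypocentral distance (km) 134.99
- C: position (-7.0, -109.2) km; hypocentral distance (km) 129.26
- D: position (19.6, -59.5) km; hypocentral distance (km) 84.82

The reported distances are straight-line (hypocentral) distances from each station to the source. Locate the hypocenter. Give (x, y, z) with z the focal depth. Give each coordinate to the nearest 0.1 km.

(47.9, -10.9, 63.5)

Each station gives a sphere (x−x_i)² + (y−y_i)² + z² = d_i² (stations at z=0).
Subtracting the A sphere from B and C: z² cancels, leaving linear equations in x and y:
-174.0 x − 42.6 y = -7869.51
-144.4 x − 432.4 y = -2201.45
Solving: x ≈ 47.897, y ≈ -10.904 km (keep extra digits for the depth step; rounded: 47.9, -10.9).
Then from the A sphere: z² = 135.03² − (x − 65.2)² − (y − 107.0)² with x = 47.897, y = -10.904, so z ≈ 63.501 ≈ 63.5 km.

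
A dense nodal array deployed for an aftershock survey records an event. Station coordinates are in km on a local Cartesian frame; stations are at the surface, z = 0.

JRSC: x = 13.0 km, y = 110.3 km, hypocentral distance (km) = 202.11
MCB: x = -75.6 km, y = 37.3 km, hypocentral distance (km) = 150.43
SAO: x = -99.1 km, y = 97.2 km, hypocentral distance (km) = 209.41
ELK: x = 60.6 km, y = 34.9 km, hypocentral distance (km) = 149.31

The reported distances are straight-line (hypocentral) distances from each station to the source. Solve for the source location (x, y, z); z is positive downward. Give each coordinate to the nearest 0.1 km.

Each station gives a sphere (x−x_i)² + (y−y_i)² + z² = d_i² (stations at z=0).
Subtracting the JRSC sphere from MCB and SAO: z² cancels, leaving linear equations in x and y:
-177.2 x − 146.0 y = 12990.83
-224.2 x − 26.2 y = 3929.46
Solving: x ≈ -8.307, y ≈ -78.896 km (keep extra digits for the depth step; rounded: -8.3, -78.9).
Then from the JRSC sphere: z² = 202.11² − (x − 13.0)² − (y − 110.3)² with x = -8.307, y = -78.896, so z ≈ 67.818 ≈ 67.8 km.

x ≈ -8.3 km, y ≈ -78.9 km, depth ≈ 67.8 km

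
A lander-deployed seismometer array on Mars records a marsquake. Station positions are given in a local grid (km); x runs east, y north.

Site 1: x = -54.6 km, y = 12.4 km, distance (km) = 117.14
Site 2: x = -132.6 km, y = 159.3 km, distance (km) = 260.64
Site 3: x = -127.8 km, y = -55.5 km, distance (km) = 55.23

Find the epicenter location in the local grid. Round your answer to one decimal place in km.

x ≈ -92.9 km, y ≈ -98.3 km

Circle about each station: (x + 54.6)² + (y − 12.4)² = 117.14²; (x + 132.6)² + (y − 159.3)² = 260.64²; (x + 127.8)² + (y + 55.5)² = 55.23².
Subtracting the Site 1 equation from the Site 2 and Site 3 equations removes the quadratic terms:
-156.0 x + 293.8 y = -14387.10
-146.4 x − 135.8 y = 26949.60
Solving the 2×2 system: x ≈ -92.9, y ≈ -98.3 km.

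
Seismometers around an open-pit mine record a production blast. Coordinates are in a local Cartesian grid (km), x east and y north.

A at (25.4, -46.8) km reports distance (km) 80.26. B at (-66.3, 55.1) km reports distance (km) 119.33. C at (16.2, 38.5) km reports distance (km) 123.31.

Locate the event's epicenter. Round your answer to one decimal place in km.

Circle about each station: (x − 25.4)² + (y + 46.8)² = 80.26²; (x + 66.3)² + (y − 55.1)² = 119.33²; (x − 16.2)² + (y − 38.5)² = 123.31².
Subtracting the A equation from the B and C equations removes the quadratic terms:
-183.4 x + 203.8 y = -3201.68
-18.4 x + 170.6 y = -9854.40
Solving the 2×2 system: x ≈ -53.1, y ≈ -63.5 km.

-53.1 km east, -63.5 km north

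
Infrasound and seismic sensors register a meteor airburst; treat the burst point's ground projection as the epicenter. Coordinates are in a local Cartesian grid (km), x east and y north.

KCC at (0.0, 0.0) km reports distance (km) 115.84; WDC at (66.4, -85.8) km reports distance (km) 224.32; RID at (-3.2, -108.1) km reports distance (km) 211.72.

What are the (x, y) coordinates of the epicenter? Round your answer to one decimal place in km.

Circle about each station: x² + y² = 115.84²; (x − 66.4)² + (y + 85.8)² = 224.32²; (x + 3.2)² + (y + 108.1)² = 211.72².
Subtracting the KCC equation from the WDC and RID equations removes the quadratic terms:
132.8 x − 171.6 y = -25129.96
-6.4 x − 216.2 y = -19710.60
Solving the 2×2 system: x ≈ -68.8, y ≈ 93.2 km.

-68.8 km east, 93.2 km north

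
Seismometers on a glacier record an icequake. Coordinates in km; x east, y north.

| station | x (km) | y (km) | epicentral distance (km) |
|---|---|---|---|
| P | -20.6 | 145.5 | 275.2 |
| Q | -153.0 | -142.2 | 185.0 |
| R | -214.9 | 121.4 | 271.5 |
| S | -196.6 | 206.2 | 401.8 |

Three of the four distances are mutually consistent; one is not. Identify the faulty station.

R

Solve using three stations at a time. Using P, Q, S (subtract circle equations pairwise → linear system) gives (x, y) ≈ (31.2, -124.8).
Distances from that point to each station vs reported:
  P: calculated 275.2 vs reported 275.2 → residual 0.0 km
  Q: calculated 185.0 vs reported 185.0 → residual 0.0 km
  R: calculated 348.1 vs reported 271.5 → residual 76.6 km
  S: calculated 401.8 vs reported 401.8 → residual 0.0 km
P, Q, S are mutually consistent (residuals ≈ 0); R is off by 76.6 km.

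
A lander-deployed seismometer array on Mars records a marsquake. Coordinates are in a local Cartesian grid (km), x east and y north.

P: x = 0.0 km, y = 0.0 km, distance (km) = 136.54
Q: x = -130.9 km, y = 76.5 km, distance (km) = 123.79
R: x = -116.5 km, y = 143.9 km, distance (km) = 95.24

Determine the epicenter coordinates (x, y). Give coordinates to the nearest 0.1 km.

Circle about each station: x² + y² = 136.54²; (x + 130.9)² + (y − 76.5)² = 123.79²; (x + 116.5)² + (y − 143.9)² = 95.24².
Subtracting the P equation from the Q and R equations removes the quadratic terms:
-261.8 x + 153.0 y = 26306.27
-233.0 x + 287.8 y = 43851.97
Solving the 2×2 system: x ≈ -21.7, y ≈ 134.8 km.
Check against P (with the unrounded x, y): √(x²+y²) = 136.53 ≈ 136.54 km. ✓

(-21.7, 134.8)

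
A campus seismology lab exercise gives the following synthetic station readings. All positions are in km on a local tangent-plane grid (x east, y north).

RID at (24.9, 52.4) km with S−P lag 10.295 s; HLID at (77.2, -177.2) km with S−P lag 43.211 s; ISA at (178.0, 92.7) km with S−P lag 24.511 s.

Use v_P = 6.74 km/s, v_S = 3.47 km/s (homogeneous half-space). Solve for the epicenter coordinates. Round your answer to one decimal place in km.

Distance from S−P lag: d = Δt · v_P v_S / (v_P − v_S) = Δt · (6.74·3.47)/(6.74−3.47) ≈ 7.1522·Δt.
So d_RID = 73.63, d_HLID = 309.06, d_ISA = 175.31 km.
Circle about each station: (x − 24.9)² + (y − 52.4)² = 73.63²; (x − 77.2)² + (y + 177.2)² = 309.06²; (x − 178.0)² + (y − 92.7)² = 175.31².
Subtracting the RID equation from the HLID and ISA equations removes the quadratic terms:
104.6 x − 459.2 y = -56102.80
306.2 x + 80.6 y = 11599.30
Solving the 2×2 system: x ≈ 5.4, y ≈ 123.4 km.

(5.4, 123.4)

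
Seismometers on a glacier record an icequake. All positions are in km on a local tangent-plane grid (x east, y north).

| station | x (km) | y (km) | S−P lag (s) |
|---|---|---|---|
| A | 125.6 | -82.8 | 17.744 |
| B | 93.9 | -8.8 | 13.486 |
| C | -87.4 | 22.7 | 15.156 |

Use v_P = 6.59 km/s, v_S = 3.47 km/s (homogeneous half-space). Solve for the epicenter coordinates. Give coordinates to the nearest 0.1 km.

Distance from S−P lag: d = Δt · v_P v_S / (v_P − v_S) = Δt · (6.59·3.47)/(6.59−3.47) ≈ 7.3293·Δt.
So d_A = 130.05, d_B = 98.84, d_C = 111.08 km.
Circle about each station: (x − 125.6)² + (y + 82.8)² = 130.05²; (x − 93.9)² + (y + 8.8)² = 98.84²; (x + 87.4)² + (y − 22.7)² = 111.08².
Subtracting the A equation from the B and C equations removes the quadratic terms:
-63.4 x + 148.0 y = -6592.89
-426.0 x + 211.0 y = -9902.91
Solving the 2×2 system: x ≈ 1.5, y ≈ -43.9 km.

x ≈ 1.5 km, y ≈ -43.9 km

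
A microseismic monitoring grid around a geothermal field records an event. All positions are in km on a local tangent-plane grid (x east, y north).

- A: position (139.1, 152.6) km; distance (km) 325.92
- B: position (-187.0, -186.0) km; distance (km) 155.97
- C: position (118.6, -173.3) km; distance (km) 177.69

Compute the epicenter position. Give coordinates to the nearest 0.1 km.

Circle about each station: (x − 139.1)² + (y − 152.6)² = 325.92²; (x + 187.0)² + (y + 186.0)² = 155.97²; (x − 118.6)² + (y + 173.3)² = 177.69².
Subtracting pairs of circle equations eliminates x²+y² and gives linear equations (the radical axes):
-652.2 x − 677.2 y = 108826.64
-41.0 x − 651.8 y = 76113.39
Solving the 2×2 system: x ≈ -48.8, y ≈ -113.7 km.
Check against A (with the unrounded x, y): √((x − 139.1)²+(y − 152.6)²) = 325.92 ≈ 325.92 km. ✓

(-48.8, -113.7)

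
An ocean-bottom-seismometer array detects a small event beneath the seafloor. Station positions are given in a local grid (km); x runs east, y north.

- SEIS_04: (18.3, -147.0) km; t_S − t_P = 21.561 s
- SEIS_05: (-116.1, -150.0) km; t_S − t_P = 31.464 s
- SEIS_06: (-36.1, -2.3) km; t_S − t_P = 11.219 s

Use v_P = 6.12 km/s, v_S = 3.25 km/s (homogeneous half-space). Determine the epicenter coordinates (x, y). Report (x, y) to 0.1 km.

Distance from S−P lag: d = Δt · v_P v_S / (v_P − v_S) = Δt · (6.12·3.25)/(6.12−3.25) ≈ 6.9303·Δt.
So d_SEIS_04 = 149.42, d_SEIS_05 = 218.06, d_SEIS_06 = 77.75 km.
Circle about each station: (x − 18.3)² + (y + 147.0)² = 149.42²; (x + 116.1)² + (y + 150.0)² = 218.06²; (x + 36.1)² + (y + 2.3)² = 77.75².
Subtracting the SEIS_04 equation from the SEIS_05 and SEIS_06 equations removes the quadratic terms:
-268.8 x − 6.0 y = -11188.51
-108.8 x + 289.4 y = -4354.12
Solving the 2×2 system: x ≈ 41.6, y ≈ 0.6 km.
Check against SEIS_04 (with the unrounded x, y): √((x − 18.3)²+(y + 147.0)²) = 149.43 ≈ 149.42 km. ✓

41.6 km east, 0.6 km north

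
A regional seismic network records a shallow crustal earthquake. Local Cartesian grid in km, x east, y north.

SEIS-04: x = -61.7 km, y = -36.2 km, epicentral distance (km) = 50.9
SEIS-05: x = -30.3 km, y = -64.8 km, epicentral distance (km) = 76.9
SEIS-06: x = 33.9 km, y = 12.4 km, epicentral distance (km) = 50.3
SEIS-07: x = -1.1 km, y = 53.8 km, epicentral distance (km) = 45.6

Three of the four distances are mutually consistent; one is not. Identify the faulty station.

Solve using three stations at a time. Using SEIS-05, SEIS-06, SEIS-07 (subtract circle equations pairwise → linear system) gives (x, y) ≈ (-16.4, 10.8).
Distances from that point to each station vs reported:
  SEIS-04: calculated 65.3 vs reported 50.9 → residual 14.4 km
  SEIS-05: calculated 76.9 vs reported 76.9 → residual 0.0 km
  SEIS-06: calculated 50.3 vs reported 50.3 → residual 0.0 km
  SEIS-07: calculated 45.6 vs reported 45.6 → residual 0.0 km
SEIS-05, SEIS-06, SEIS-07 are mutually consistent (residuals ≈ 0); SEIS-04 is off by 14.4 km.

SEIS-04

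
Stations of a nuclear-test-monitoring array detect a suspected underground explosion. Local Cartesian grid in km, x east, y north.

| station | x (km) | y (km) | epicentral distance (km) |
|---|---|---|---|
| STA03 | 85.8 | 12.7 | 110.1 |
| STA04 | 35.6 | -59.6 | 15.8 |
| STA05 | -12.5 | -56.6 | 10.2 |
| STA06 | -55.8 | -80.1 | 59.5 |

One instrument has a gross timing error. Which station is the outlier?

Solve using three stations at a time. Using STA03, STA05, STA06 (subtract circle equations pairwise → linear system) gives (x, y) ≈ (-3.5, -51.7).
Distances from that point to each station vs reported:
  STA03: calculated 110.1 vs reported 110.1 → residual 0.0 km
  STA04: calculated 39.9 vs reported 15.8 → residual 24.1 km
  STA05: calculated 10.2 vs reported 10.2 → residual 0.0 km
  STA06: calculated 59.5 vs reported 59.5 → residual 0.0 km
STA03, STA05, STA06 are mutually consistent (residuals ≈ 0); STA04 is off by 24.1 km.

STA04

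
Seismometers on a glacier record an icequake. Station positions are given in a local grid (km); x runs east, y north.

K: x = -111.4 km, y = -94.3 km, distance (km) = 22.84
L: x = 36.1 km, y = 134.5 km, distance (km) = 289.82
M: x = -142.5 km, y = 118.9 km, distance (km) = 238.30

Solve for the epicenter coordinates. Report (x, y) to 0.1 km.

-108.1 km east, -116.9 km north

Circle about each station: (x + 111.4)² + (y + 94.3)² = 22.84²; (x − 36.1)² + (y − 134.5)² = 289.82²; (x + 142.5)² + (y − 118.9)² = 238.30².
Subtracting pairs of circle equations eliminates x²+y² and gives linear equations (the radical axes):
295.0 x + 457.6 y = -85382.96
-62.2 x + 426.4 y = -43124.21
Solving the 2×2 system: x ≈ -108.1, y ≈ -116.9 km.
Check against K (with the unrounded x, y): √((x + 111.4)²+(y + 94.3)²) = 22.84 ≈ 22.84 km. ✓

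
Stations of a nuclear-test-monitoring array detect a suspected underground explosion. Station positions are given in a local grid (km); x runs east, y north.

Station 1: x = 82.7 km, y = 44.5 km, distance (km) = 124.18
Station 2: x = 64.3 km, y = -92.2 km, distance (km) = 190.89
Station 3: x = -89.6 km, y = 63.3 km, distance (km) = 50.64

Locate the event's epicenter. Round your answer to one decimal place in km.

Circle about each station: (x − 82.7)² + (y − 44.5)² = 124.18²; (x − 64.3)² + (y + 92.2)² = 190.89²; (x + 89.6)² + (y − 63.3)² = 50.64².
Subtracting the Station 1 equation from the Station 2 and Station 3 equations removes the quadratic terms:
-36.8 x − 273.4 y = -17202.53
-344.6 x + 37.6 y = 16071.77
Solving the 2×2 system: x ≈ -39.2, y ≈ 68.2 km.

x ≈ -39.2 km, y ≈ 68.2 km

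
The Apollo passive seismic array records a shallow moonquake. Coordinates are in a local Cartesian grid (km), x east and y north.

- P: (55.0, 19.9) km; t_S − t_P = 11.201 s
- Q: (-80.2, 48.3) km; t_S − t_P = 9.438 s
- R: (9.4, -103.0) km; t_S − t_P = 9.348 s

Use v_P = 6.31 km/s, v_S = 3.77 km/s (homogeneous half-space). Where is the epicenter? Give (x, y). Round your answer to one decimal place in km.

-37.7 km east, -29.2 km north

Distance from S−P lag: d = Δt · v_P v_S / (v_P − v_S) = Δt · (6.31·3.77)/(6.31−3.77) ≈ 9.3656·Δt.
So d_P = 104.90, d_Q = 88.39, d_R = 87.55 km.
Circle about each station: (x − 55.0)² + (y − 19.9)² = 104.90²; (x + 80.2)² + (y − 48.3)² = 88.39²; (x − 9.4)² + (y + 103.0)² = 87.55².
Subtracting pairs of circle equations eliminates x²+y² and gives linear equations (the radical axes):
-270.4 x + 56.8 y = 8535.14
-91.2 x − 245.8 y = 10615.36
Solving the 2×2 system: x ≈ -37.7, y ≈ -29.2 km.
Check against P (with the unrounded x, y): √((x − 55.0)²+(y − 19.9)²) = 104.90 ≈ 104.90 km. ✓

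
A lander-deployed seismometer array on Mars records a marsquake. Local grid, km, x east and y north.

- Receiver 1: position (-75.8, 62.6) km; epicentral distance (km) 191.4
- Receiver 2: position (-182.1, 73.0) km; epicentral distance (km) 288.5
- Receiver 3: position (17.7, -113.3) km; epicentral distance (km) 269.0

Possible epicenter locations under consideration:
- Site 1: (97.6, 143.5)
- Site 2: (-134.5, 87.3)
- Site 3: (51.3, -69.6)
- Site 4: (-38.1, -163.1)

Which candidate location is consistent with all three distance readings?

Site 1

For each candidate, compare |candidate − station| to the reported distance:
Site 1: residuals Receiver 1 0.1, Receiver 2 0.1, Receiver 3 0.1 → max 0.1 km
Site 2: residuals Receiver 1 127.7, Receiver 2 238.8, Receiver 3 17.2 → max 238.8 km
Site 3: residuals Receiver 1 8.0, Receiver 2 15.0, Receiver 3 213.9 → max 213.9 km
Site 4: residuals Receiver 1 37.4, Receiver 2 12.0, Receiver 3 194.2 → max 194.2 km
Only Site 1 has all residuals ≈ 0.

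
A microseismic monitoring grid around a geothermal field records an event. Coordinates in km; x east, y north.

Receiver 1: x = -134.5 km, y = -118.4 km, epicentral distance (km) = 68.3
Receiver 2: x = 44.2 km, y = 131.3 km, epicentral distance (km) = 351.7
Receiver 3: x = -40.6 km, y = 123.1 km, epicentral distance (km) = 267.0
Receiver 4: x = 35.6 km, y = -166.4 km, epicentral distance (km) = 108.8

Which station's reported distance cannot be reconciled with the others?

Solve using three stations at a time. Using Receiver 1, Receiver 3, Receiver 4 (subtract circle equations pairwise → linear system) gives (x, y) ≈ (-70.5, -142.2).
Distances from that point to each station vs reported:
  Receiver 1: calculated 68.3 vs reported 68.3 → residual 0.0 km
  Receiver 2: calculated 296.6 vs reported 351.7 → residual 55.1 km
  Receiver 3: calculated 267.0 vs reported 267.0 → residual 0.0 km
  Receiver 4: calculated 108.8 vs reported 108.8 → residual 0.0 km
Receiver 1, Receiver 3, Receiver 4 are mutually consistent (residuals ≈ 0); Receiver 2 is off by 55.1 km.

Receiver 2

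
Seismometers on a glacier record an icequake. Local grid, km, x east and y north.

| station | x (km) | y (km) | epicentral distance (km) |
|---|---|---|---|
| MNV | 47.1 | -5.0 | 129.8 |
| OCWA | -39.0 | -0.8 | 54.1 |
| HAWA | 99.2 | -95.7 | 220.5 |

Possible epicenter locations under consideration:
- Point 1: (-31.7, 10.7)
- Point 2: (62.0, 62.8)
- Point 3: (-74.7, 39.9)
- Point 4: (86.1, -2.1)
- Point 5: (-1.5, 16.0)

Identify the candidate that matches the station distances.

For each candidate, compare |candidate − station| to the reported distance:
Point 1: residuals MNV 49.5, OCWA 40.5, HAWA 51.8 → max 51.8 km
Point 2: residuals MNV 60.4, OCWA 65.3, HAWA 57.7 → max 65.3 km
Point 3: residuals MNV 0.0, OCWA 0.0, HAWA 0.0 → max 0.0 km
Point 4: residuals MNV 90.7, OCWA 71.0, HAWA 126.0 → max 126.0 km
Point 5: residuals MNV 76.9, OCWA 13.0, HAWA 70.1 → max 76.9 km
Only Point 3 has all residuals ≈ 0.

Point 3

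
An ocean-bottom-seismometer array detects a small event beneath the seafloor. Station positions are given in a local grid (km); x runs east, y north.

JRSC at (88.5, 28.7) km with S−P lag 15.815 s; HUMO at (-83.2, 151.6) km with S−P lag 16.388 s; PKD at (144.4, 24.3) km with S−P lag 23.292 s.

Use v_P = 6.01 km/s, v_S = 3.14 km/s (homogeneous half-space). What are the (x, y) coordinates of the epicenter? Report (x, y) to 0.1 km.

Distance from S−P lag: d = Δt · v_P v_S / (v_P − v_S) = Δt · (6.01·3.14)/(6.01−3.14) ≈ 6.5754·Δt.
So d_JRSC = 103.99, d_HUMO = 107.76, d_PKD = 153.15 km.
Circle about each station: (x − 88.5)² + (y − 28.7)² = 103.99²; (x + 83.2)² + (y − 151.6)² = 107.76²; (x − 144.4)² + (y − 24.3)² = 153.15².
Subtracting pairs of circle equations eliminates x²+y² and gives linear equations (the radical axes):
-343.4 x + 245.8 y = 20450.56
111.8 x − 8.8 y = 144.91
Solving the 2×2 system: x ≈ 8.8, y ≈ 95.5 km.

8.8 km east, 95.5 km north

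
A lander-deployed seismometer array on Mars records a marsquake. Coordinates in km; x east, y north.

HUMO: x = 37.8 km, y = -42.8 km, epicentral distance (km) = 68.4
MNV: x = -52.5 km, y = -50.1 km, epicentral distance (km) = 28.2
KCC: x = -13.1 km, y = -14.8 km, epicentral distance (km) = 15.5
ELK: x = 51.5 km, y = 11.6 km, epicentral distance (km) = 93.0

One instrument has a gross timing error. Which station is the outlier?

KCC

Solve using three stations at a time. Using HUMO, MNV, ELK (subtract circle equations pairwise → linear system) gives (x, y) ≈ (-29.9, -33.3).
Distances from that point to each station vs reported:
  HUMO: calculated 68.4 vs reported 68.4 → residual 0.0 km
  MNV: calculated 28.1 vs reported 28.2 → residual 0.1 km
  KCC: calculated 25.0 vs reported 15.5 → residual 9.5 km
  ELK: calculated 93.0 vs reported 93.0 → residual 0.0 km
HUMO, MNV, ELK are mutually consistent (residuals ≈ 0); KCC is off by 9.5 km.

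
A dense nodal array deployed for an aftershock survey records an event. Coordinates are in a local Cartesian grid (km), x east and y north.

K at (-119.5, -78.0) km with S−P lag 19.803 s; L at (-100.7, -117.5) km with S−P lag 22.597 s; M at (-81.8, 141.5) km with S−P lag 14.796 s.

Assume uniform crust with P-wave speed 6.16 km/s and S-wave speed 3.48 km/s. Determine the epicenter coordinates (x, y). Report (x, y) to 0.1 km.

x ≈ -16.8 km, y ≈ 42.6 km

Distance from S−P lag: d = Δt · v_P v_S / (v_P − v_S) = Δt · (6.16·3.48)/(6.16−3.48) ≈ 7.9988·Δt.
So d_K = 158.40, d_L = 180.75, d_M = 118.35 km.
Circle about each station: (x + 119.5)² + (y + 78.0)² = 158.40²; (x + 100.7)² + (y + 117.5)² = 180.75²; (x + 81.8)² + (y − 141.5)² = 118.35².
Subtracting the K equation from the L and M equations removes the quadratic terms:
37.6 x − 79.0 y = -3997.51
75.4 x + 439.0 y = 17433.08
Solving the 2×2 system: x ≈ -16.8, y ≈ 42.6 km.
Check against K (with the unrounded x, y): √((x + 119.5)²+(y + 78.0)²) = 158.39 ≈ 158.40 km. ✓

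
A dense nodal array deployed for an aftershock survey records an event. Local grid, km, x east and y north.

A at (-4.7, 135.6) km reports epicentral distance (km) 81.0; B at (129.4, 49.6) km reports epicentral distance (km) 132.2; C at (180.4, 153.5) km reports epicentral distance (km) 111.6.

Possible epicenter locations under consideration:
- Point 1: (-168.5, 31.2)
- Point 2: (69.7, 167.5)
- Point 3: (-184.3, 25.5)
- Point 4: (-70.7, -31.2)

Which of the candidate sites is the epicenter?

For each candidate, compare |candidate − station| to the reported distance:
Point 1: residuals A 113.2, B 166.3, C 258.1 → max 258.1 km
Point 2: residuals A 0.0, B 0.0, C 0.0 → max 0.0 km
Point 3: residuals A 129.7, B 182.4, C 274.9 → max 274.9 km
Point 4: residuals A 98.4, B 83.6, C 200.1 → max 200.1 km
Only Point 2 has all residuals ≈ 0.

Point 2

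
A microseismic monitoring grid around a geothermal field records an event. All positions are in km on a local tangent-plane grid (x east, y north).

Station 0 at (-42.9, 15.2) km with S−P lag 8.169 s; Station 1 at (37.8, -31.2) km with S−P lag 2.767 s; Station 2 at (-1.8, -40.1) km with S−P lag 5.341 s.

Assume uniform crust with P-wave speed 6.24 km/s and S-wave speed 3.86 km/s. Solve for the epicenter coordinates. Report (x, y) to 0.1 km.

x ≈ 37.7 km, y ≈ -3.2 km

Distance from S−P lag: d = Δt · v_P v_S / (v_P − v_S) = Δt · (6.24·3.86)/(6.24−3.86) ≈ 10.1203·Δt.
So d_Station 0 = 82.67, d_Station 1 = 28.00, d_Station 2 = 54.05 km.
Circle about each station: (x + 42.9)² + (y − 15.2)² = 82.67²; (x − 37.8)² + (y + 31.2)² = 28.00²; (x + 1.8)² + (y + 40.1)² = 54.05².
Subtracting pairs of circle equations eliminates x²+y² and gives linear equations (the radical axes):
161.4 x − 92.8 y = 6381.16
82.2 x − 110.6 y = 3452.73
Solving the 2×2 system: x ≈ 37.7, y ≈ -3.2 km.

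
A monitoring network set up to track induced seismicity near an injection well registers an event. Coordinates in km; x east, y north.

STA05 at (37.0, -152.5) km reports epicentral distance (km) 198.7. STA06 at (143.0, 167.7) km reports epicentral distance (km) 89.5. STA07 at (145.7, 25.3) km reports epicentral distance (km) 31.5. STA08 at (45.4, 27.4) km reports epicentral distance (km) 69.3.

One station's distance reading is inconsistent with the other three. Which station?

Solve using three stations at a time. Using STA05, STA07, STA08 (subtract circle equations pairwise → linear system) gives (x, y) ≈ (114.6, 30.4).
Distances from that point to each station vs reported:
  STA05: calculated 198.7 vs reported 198.7 → residual 0.0 km
  STA06: calculated 140.2 vs reported 89.5 → residual 50.7 km
  STA07: calculated 31.5 vs reported 31.5 → residual 0.0 km
  STA08: calculated 69.3 vs reported 69.3 → residual 0.0 km
STA05, STA07, STA08 are mutually consistent (residuals ≈ 0); STA06 is off by 50.7 km.

STA06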